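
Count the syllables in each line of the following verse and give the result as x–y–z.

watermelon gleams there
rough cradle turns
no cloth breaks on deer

Line 1: watermelon(4) + gleams(1) + there(1) = 6
Line 2: rough(1) + cradle(2) + turns(1) = 4
Line 3: no(1) + cloth(1) + breaks(1) + on(1) + deer(1) = 5

6–4–5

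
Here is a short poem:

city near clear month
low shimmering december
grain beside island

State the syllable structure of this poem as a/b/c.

5/7/5

Line 1: city (2), near (1), clear (1), month (1) → 5
Line 2: low (1), shimmering (3), december (3) → 7
Line 3: grain (1), beside (2), island (2) → 5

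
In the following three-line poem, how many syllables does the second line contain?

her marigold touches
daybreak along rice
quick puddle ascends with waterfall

The second line: daybreak (2), along (2), rice (1) → 5

5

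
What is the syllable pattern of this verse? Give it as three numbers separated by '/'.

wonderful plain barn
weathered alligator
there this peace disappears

Line 1: wonderful (3), plain (1), barn (1) → 5
Line 2: weathered (2), alligator (4) → 6
Line 3: there (1), this (1), peace (1), disappears (3) → 6

5/6/6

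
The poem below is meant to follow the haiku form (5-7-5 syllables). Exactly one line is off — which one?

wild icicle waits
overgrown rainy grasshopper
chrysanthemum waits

The second line

Line 1: wild(1) + icicle(3) + waits(1) = 5 ✓
Line 2: overgrown(3) + rainy(2) + grasshopper(3) = 8 (expected 7)
Line 3: chrysanthemum(4) + waits(1) = 5 ✓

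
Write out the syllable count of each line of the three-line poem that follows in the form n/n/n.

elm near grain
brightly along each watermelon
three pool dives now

3/9/4

Line 1: elm (1), near (1), grain (1) → 3
Line 2: brightly (2), along (2), each (1), watermelon (4) → 9
Line 3: three (1), pool (1), dives (1), now (1) → 4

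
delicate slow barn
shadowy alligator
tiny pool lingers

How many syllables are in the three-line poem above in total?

17

Line 1: delicate (3), slow (1), barn (1) → 5
Line 2: shadowy (3), alligator (4) → 7
Line 3: tiny (2), pool (1), lingers (2) → 5
Total: 5 + 7 + 5 = 17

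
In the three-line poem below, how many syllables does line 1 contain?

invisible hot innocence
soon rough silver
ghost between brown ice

Line 1: "invisible hot innocence": 4+1+3 = 8

8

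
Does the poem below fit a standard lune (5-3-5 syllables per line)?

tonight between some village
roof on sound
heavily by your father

No

Line 1: tonight (2), between (2), some (1), village (2) → 7 (expected 5)
Line 2: roof (1), on (1), sound (1) → 3 ✓
Line 3: heavily (3), by (1), your (1), father (2) → 7 (expected 5)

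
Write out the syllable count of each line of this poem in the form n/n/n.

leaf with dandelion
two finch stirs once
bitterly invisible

Line 1: "leaf with dandelion": 1+1+4 = 6
Line 2: "two finch stirs once": 1+1+1+1 = 4
Line 3: "bitterly invisible": 3+4 = 7

6/4/7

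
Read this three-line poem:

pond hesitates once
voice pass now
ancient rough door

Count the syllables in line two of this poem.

3

Line two: voice (1), pass (1), now (1) → 3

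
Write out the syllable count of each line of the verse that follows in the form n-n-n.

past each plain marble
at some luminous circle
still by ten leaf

5-7-4

Line 1: "past each plain marble": 1+1+1+2 = 5
Line 2: "at some luminous circle": 1+1+3+2 = 7
Line 3: "still by ten leaf": 1+1+1+1 = 4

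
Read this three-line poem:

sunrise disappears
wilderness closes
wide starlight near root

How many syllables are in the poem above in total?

Line 1: "sunrise disappears": 2+3 = 5
Line 2: "wilderness closes": 3+2 = 5
Line 3: "wide starlight near root": 1+2+1+1 = 5
Total: 5 + 5 + 5 = 15

15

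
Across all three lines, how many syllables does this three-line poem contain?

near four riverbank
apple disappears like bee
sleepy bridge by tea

17

Line 1: near (1), four (1), riverbank (3) → 5
Line 2: apple (2), disappears (3), like (1), bee (1) → 7
Line 3: sleepy (2), bridge (1), by (1), tea (1) → 5
Total: 5 + 7 + 5 = 17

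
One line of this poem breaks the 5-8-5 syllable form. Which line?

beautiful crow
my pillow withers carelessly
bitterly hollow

Line 1: beautiful (3), crow (1) → 4 (expected 5)
Line 2: my (1), pillow (2), withers (2), carelessly (3) → 8 ✓
Line 3: bitterly (3), hollow (2) → 5 ✓

Line 1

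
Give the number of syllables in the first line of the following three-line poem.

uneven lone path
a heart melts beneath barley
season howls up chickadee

The first line: uneven(3) + lone(1) + path(1) = 5

5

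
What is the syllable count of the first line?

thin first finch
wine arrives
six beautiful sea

The first line: thin(1) + first(1) + finch(1) = 3

3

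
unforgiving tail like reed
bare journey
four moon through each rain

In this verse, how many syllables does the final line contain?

5

The final line: four (1), moon (1), through (1), each (1), rain (1) → 5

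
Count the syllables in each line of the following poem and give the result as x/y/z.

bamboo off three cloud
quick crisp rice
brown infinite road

Line 1: bamboo (2), off (1), three (1), cloud (1) → 5
Line 2: quick (1), crisp (1), rice (1) → 3
Line 3: brown (1), infinite (3), road (1) → 5

5/3/5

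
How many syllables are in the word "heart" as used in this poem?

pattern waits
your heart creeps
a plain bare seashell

1

"heart" has 1 syllable.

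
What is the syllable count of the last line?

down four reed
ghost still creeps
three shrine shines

The last line: "three shrine shines": 1+1+1 = 3

3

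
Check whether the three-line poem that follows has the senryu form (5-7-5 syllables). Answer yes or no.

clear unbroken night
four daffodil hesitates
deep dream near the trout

Yes

Line 1: "clear unbroken night": 1+3+1 = 5 ✓
Line 2: "four daffodil hesitates": 1+3+3 = 7 ✓
Line 3: "deep dream near the trout": 1+1+1+1+1 = 5 ✓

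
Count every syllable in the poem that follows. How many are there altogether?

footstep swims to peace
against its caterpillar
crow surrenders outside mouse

19

Line 1: footstep(2) + swims(1) + to(1) + peace(1) = 5
Line 2: against(2) + its(1) + caterpillar(4) = 7
Line 3: crow(1) + surrenders(3) + outside(2) + mouse(1) = 7
Total: 5 + 7 + 7 = 19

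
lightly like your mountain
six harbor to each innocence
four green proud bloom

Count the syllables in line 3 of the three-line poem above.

Line 3: four(1) + green(1) + proud(1) + bloom(1) = 4

4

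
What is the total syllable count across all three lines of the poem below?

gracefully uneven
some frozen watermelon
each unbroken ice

Line 1: "gracefully uneven": 3+3 = 6
Line 2: "some frozen watermelon": 1+2+4 = 7
Line 3: "each unbroken ice": 1+3+1 = 5
Total: 6 + 7 + 5 = 18

18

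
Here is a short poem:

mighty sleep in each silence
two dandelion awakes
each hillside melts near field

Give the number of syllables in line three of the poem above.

Line three: each (1), hillside (2), melts (1), near (1), field (1) → 6

6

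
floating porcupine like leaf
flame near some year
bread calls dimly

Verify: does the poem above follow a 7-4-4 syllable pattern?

Line 1: floating (2), porcupine (3), like (1), leaf (1) → 7 ✓
Line 2: flame (1), near (1), some (1), year (1) → 4 ✓
Line 3: bread (1), calls (1), dimly (2) → 4 ✓

Yes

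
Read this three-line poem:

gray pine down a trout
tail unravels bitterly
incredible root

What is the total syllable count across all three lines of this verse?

17

Line 1: gray (1), pine (1), down (1), a (1), trout (1) → 5
Line 2: tail (1), unravels (3), bitterly (3) → 7
Line 3: incredible (4), root (1) → 5
Total: 5 + 7 + 5 = 17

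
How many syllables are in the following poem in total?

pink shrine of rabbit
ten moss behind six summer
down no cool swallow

Line 1: pink(1) + shrine(1) + of(1) + rabbit(2) = 5
Line 2: ten(1) + moss(1) + behind(2) + six(1) + summer(2) = 7
Line 3: down(1) + no(1) + cool(1) + swallow(2) = 5
Total: 5 + 7 + 5 = 17

17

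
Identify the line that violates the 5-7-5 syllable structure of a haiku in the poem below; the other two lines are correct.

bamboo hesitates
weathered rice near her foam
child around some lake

Line 1: bamboo (2), hesitates (3) → 5 ✓
Line 2: weathered (2), rice (1), near (1), her (1), foam (1) → 6 (expected 7)
Line 3: child (1), around (2), some (1), lake (1) → 5 ✓

The second line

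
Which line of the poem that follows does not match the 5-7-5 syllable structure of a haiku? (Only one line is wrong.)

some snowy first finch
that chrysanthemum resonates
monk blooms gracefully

The second line

Line 1: some (1), snowy (2), first (1), finch (1) → 5 ✓
Line 2: that (1), chrysanthemum (4), resonates (3) → 8 (expected 7)
Line 3: monk (1), blooms (1), gracefully (3) → 5 ✓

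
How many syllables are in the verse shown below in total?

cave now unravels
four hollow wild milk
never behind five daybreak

17

Line 1: "cave now unravels": 1+1+3 = 5
Line 2: "four hollow wild milk": 1+2+1+1 = 5
Line 3: "never behind five daybreak": 2+2+1+2 = 7
Total: 5 + 5 + 7 = 17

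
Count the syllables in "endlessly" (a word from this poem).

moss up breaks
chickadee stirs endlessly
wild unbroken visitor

3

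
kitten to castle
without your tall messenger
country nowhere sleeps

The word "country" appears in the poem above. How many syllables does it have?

2

"country" has 2 syllables.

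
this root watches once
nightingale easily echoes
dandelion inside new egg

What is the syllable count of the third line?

8

The third line: dandelion(4) + inside(2) + new(1) + egg(1) = 8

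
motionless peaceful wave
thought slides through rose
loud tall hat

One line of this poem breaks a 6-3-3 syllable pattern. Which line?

Line 2

Line 1: "motionless peaceful wave": 3+2+1 = 6 ✓
Line 2: "thought slides through rose": 1+1+1+1 = 4 (expected 3)
Line 3: "loud tall hat": 1+1+1 = 3 ✓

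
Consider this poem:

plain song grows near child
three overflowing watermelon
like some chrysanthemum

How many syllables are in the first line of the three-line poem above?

The first line: plain (1), song (1), grows (1), near (1), child (1) → 5

5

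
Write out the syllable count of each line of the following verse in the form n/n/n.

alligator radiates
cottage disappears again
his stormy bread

7/7/4

Line 1: "alligator radiates": 4+3 = 7
Line 2: "cottage disappears again": 2+3+2 = 7
Line 3: "his stormy bread": 1+2+1 = 4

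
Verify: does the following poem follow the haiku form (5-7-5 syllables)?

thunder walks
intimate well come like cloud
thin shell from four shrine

No

Line 1: thunder (2), walks (1) → 3 (expected 5)
Line 2: intimate (3), well (1), come (1), like (1), cloud (1) → 7 ✓
Line 3: thin (1), shell (1), from (1), four (1), shrine (1) → 5 ✓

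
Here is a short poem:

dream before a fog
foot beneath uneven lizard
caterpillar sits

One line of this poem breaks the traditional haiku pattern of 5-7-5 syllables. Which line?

Line 1: "dream before a fog": 1+2+1+1 = 5 ✓
Line 2: "foot beneath uneven lizard": 1+2+3+2 = 8 (expected 7)
Line 3: "caterpillar sits": 4+1 = 5 ✓

Line 2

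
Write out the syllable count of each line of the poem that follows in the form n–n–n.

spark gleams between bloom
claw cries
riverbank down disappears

5–2–7

Line 1: spark(1) + gleams(1) + between(2) + bloom(1) = 5
Line 2: claw(1) + cries(1) = 2
Line 3: riverbank(3) + down(1) + disappears(3) = 7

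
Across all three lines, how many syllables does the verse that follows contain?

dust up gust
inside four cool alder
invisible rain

14

Line 1: "dust up gust": 1+1+1 = 3
Line 2: "inside four cool alder": 2+1+1+2 = 6
Line 3: "invisible rain": 4+1 = 5
Total: 3 + 6 + 5 = 14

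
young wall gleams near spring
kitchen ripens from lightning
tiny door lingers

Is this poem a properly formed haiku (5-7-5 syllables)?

Yes

Line 1: young (1), wall (1), gleams (1), near (1), spring (1) → 5 ✓
Line 2: kitchen (2), ripens (2), from (1), lightning (2) → 7 ✓
Line 3: tiny (2), door (1), lingers (2) → 5 ✓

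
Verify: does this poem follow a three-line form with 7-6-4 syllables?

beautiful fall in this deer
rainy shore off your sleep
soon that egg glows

Line 1: beautiful(3) + fall(1) + in(1) + this(1) + deer(1) = 7 ✓
Line 2: rainy(2) + shore(1) + off(1) + your(1) + sleep(1) = 6 ✓
Line 3: soon(1) + that(1) + egg(1) + glows(1) = 4 ✓

Yes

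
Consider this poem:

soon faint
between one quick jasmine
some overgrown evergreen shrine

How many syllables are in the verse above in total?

Line 1: soon(1) + faint(1) = 2
Line 2: between(2) + one(1) + quick(1) + jasmine(2) = 6
Line 3: some(1) + overgrown(3) + evergreen(3) + shrine(1) = 8
Total: 2 + 6 + 8 = 16

16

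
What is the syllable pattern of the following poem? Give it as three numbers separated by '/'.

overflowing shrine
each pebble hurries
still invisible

Line 1: "overflowing shrine": 4+1 = 5
Line 2: "each pebble hurries": 1+2+2 = 5
Line 3: "still invisible": 1+4 = 5

5/5/5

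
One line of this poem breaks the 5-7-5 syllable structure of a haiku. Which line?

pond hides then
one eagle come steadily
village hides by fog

Line 1

Line 1: "pond hides then": 1+1+1 = 3 (expected 5)
Line 2: "one eagle come steadily": 1+2+1+3 = 7 ✓
Line 3: "village hides by fog": 2+1+1+1 = 5 ✓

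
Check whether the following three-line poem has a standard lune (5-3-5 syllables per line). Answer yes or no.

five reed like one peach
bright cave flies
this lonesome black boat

Yes

Line 1: five (1), reed (1), like (1), one (1), peach (1) → 5 ✓
Line 2: bright (1), cave (1), flies (1) → 3 ✓
Line 3: this (1), lonesome (2), black (1), boat (1) → 5 ✓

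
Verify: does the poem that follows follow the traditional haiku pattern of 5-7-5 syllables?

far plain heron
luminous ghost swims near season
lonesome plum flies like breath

Line 1: far(1) + plain(1) + heron(2) = 4 (expected 5)
Line 2: luminous(3) + ghost(1) + swims(1) + near(1) + season(2) = 8 (expected 7)
Line 3: lonesome(2) + plum(1) + flies(1) + like(1) + breath(1) = 6 (expected 5)

No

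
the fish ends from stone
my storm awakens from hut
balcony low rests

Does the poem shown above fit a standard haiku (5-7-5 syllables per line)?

Yes

Line 1: "the fish ends from stone": 1+1+1+1+1 = 5 ✓
Line 2: "my storm awakens from hut": 1+1+3+1+1 = 7 ✓
Line 3: "balcony low rests": 3+1+1 = 5 ✓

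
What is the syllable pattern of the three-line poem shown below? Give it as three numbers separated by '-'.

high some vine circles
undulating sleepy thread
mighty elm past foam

Line 1: high(1) + some(1) + vine(1) + circles(2) = 5
Line 2: undulating(4) + sleepy(2) + thread(1) = 7
Line 3: mighty(2) + elm(1) + past(1) + foam(1) = 5

5-7-5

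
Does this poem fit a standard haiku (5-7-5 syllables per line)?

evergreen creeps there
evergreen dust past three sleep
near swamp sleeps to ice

Yes

Line 1: "evergreen creeps there": 3+1+1 = 5 ✓
Line 2: "evergreen dust past three sleep": 3+1+1+1+1 = 7 ✓
Line 3: "near swamp sleeps to ice": 1+1+1+1+1 = 5 ✓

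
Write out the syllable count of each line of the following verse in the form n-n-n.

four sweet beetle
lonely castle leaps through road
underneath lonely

4-7-5

Line 1: four(1) + sweet(1) + beetle(2) = 4
Line 2: lonely(2) + castle(2) + leaps(1) + through(1) + road(1) = 7
Line 3: underneath(3) + lonely(2) = 5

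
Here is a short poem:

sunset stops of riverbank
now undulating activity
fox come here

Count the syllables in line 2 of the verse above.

9

Line 2: now (1), undulating (4), activity (4) → 9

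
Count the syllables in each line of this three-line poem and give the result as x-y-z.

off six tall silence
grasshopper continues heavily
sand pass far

Line 1: "off six tall silence": 1+1+1+2 = 5
Line 2: "grasshopper continues heavily": 3+3+3 = 9
Line 3: "sand pass far": 1+1+1 = 3

5-9-3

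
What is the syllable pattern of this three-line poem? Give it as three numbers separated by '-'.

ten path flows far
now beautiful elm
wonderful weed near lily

Line 1: ten (1), path (1), flows (1), far (1) → 4
Line 2: now (1), beautiful (3), elm (1) → 5
Line 3: wonderful (3), weed (1), near (1), lily (2) → 7

4-5-7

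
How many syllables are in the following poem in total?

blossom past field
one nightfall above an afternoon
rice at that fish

17

Line 1: blossom(2) + past(1) + field(1) = 4
Line 2: one(1) + nightfall(2) + above(2) + an(1) + afternoon(3) = 9
Line 3: rice(1) + at(1) + that(1) + fish(1) = 4
Total: 4 + 9 + 4 = 17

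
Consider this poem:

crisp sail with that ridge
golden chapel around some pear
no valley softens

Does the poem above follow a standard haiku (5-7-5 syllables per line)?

Line 1: "crisp sail with that ridge": 1+1+1+1+1 = 5 ✓
Line 2: "golden chapel around some pear": 2+2+2+1+1 = 8 (expected 7)
Line 3: "no valley softens": 1+2+2 = 5 ✓

No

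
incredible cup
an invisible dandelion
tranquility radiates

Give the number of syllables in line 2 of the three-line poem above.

Line 2: an(1) + invisible(4) + dandelion(4) = 9

9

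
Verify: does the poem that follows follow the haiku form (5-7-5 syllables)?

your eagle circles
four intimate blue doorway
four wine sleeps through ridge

Yes

Line 1: your (1), eagle (2), circles (2) → 5 ✓
Line 2: four (1), intimate (3), blue (1), doorway (2) → 7 ✓
Line 3: four (1), wine (1), sleeps (1), through (1), ridge (1) → 5 ✓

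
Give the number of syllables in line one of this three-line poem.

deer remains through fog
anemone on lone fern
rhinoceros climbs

Line one: deer (1), remains (2), through (1), fog (1) → 5

5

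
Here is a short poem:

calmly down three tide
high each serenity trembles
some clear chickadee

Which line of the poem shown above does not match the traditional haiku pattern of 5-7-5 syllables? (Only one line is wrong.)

The second line

Line 1: calmly (2), down (1), three (1), tide (1) → 5 ✓
Line 2: high (1), each (1), serenity (4), trembles (2) → 8 (expected 7)
Line 3: some (1), clear (1), chickadee (3) → 5 ✓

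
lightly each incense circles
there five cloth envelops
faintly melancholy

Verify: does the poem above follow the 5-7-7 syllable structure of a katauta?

No

Line 1: lightly(2) + each(1) + incense(2) + circles(2) = 7 (expected 5)
Line 2: there(1) + five(1) + cloth(1) + envelops(3) = 6 (expected 7)
Line 3: faintly(2) + melancholy(4) = 6 (expected 7)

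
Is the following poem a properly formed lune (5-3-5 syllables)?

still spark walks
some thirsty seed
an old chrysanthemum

No

Line 1: still(1) + spark(1) + walks(1) = 3 (expected 5)
Line 2: some(1) + thirsty(2) + seed(1) = 4 (expected 3)
Line 3: an(1) + old(1) + chrysanthemum(4) = 6 (expected 5)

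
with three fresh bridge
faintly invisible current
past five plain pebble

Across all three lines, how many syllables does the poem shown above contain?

Line 1: "with three fresh bridge": 1+1+1+1 = 4
Line 2: "faintly invisible current": 2+4+2 = 8
Line 3: "past five plain pebble": 1+1+1+2 = 5
Total: 4 + 8 + 5 = 17

17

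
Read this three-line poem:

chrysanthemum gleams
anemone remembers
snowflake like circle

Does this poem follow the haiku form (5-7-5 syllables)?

Line 1: chrysanthemum(4) + gleams(1) = 5 ✓
Line 2: anemone(4) + remembers(3) = 7 ✓
Line 3: snowflake(2) + like(1) + circle(2) = 5 ✓

Yes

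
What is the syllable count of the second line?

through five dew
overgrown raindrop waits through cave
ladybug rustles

8

The second line: overgrown(3) + raindrop(2) + waits(1) + through(1) + cave(1) = 8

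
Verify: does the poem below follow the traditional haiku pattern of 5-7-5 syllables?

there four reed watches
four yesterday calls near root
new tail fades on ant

Yes

Line 1: "there four reed watches": 1+1+1+2 = 5 ✓
Line 2: "four yesterday calls near root": 1+3+1+1+1 = 7 ✓
Line 3: "new tail fades on ant": 1+1+1+1+1 = 5 ✓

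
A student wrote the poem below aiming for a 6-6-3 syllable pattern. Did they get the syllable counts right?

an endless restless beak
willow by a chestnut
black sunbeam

Line 1: an (1), endless (2), restless (2), beak (1) → 6 ✓
Line 2: willow (2), by (1), a (1), chestnut (2) → 6 ✓
Line 3: black (1), sunbeam (2) → 3 ✓

Yes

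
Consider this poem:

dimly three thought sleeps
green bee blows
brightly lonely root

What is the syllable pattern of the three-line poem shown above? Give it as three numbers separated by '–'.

5–3–5

Line 1: dimly(2) + three(1) + thought(1) + sleeps(1) = 5
Line 2: green(1) + bee(1) + blows(1) = 3
Line 3: brightly(2) + lonely(2) + root(1) = 5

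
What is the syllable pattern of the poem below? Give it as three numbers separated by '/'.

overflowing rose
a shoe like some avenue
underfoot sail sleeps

Line 1: overflowing(4) + rose(1) = 5
Line 2: a(1) + shoe(1) + like(1) + some(1) + avenue(3) = 7
Line 3: underfoot(3) + sail(1) + sleeps(1) = 5

5/7/5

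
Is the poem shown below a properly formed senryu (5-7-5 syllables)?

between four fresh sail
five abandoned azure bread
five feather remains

Line 1: between (2), four (1), fresh (1), sail (1) → 5 ✓
Line 2: five (1), abandoned (3), azure (2), bread (1) → 7 ✓
Line 3: five (1), feather (2), remains (2) → 5 ✓

Yes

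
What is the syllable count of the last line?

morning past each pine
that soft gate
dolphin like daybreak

The last line: "dolphin like daybreak": 2+1+2 = 5

5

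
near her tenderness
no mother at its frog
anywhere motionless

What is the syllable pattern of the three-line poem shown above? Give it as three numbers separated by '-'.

5-6-6

Line 1: near(1) + her(1) + tenderness(3) = 5
Line 2: no(1) + mother(2) + at(1) + its(1) + frog(1) = 6
Line 3: anywhere(3) + motionless(3) = 6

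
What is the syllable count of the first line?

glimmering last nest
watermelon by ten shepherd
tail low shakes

The first line: glimmering(3) + last(1) + nest(1) = 5

5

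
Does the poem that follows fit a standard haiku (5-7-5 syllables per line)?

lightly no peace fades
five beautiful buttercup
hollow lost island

Line 1: lightly (2), no (1), peace (1), fades (1) → 5 ✓
Line 2: five (1), beautiful (3), buttercup (3) → 7 ✓
Line 3: hollow (2), lost (1), island (2) → 5 ✓

Yes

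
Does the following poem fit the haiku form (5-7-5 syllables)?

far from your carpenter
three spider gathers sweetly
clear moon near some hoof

Line 1: "far from your carpenter": 1+1+1+3 = 6 (expected 5)
Line 2: "three spider gathers sweetly": 1+2+2+2 = 7 ✓
Line 3: "clear moon near some hoof": 1+1+1+1+1 = 5 ✓

No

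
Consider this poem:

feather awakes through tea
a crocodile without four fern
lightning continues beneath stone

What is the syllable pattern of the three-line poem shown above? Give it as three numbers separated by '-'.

Line 1: feather(2) + awakes(2) + through(1) + tea(1) = 6
Line 2: a(1) + crocodile(3) + without(2) + four(1) + fern(1) = 8
Line 3: lightning(2) + continues(3) + beneath(2) + stone(1) = 8

6-8-8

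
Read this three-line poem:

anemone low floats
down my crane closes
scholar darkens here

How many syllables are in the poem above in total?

Line 1: "anemone low floats": 4+1+1 = 6
Line 2: "down my crane closes": 1+1+1+2 = 5
Line 3: "scholar darkens here": 2+2+1 = 5
Total: 6 + 5 + 5 = 16

16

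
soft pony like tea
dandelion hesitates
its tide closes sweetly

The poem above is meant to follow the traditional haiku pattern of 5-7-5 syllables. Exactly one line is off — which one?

Line 1: soft(1) + pony(2) + like(1) + tea(1) = 5 ✓
Line 2: dandelion(4) + hesitates(3) = 7 ✓
Line 3: its(1) + tide(1) + closes(2) + sweetly(2) = 6 (expected 5)

Line 3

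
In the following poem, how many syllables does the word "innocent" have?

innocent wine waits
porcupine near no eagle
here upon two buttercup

3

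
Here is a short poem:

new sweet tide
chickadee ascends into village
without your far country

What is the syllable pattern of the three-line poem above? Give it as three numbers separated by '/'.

3/9/6

Line 1: new(1) + sweet(1) + tide(1) = 3
Line 2: chickadee(3) + ascends(2) + into(2) + village(2) = 9
Line 3: without(2) + your(1) + far(1) + country(2) = 6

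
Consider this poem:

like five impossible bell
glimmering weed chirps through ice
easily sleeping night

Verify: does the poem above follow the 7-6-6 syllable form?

No

Line 1: like (1), five (1), impossible (4), bell (1) → 7 ✓
Line 2: glimmering (3), weed (1), chirps (1), through (1), ice (1) → 7 (expected 6)
Line 3: easily (3), sleeping (2), night (1) → 6 ✓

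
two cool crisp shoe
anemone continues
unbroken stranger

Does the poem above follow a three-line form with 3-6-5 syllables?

Line 1: two (1), cool (1), crisp (1), shoe (1) → 4 (expected 3)
Line 2: anemone (4), continues (3) → 7 (expected 6)
Line 3: unbroken (3), stranger (2) → 5 ✓

No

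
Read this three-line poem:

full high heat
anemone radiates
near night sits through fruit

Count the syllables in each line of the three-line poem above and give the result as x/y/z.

3/7/5

Line 1: full (1), high (1), heat (1) → 3
Line 2: anemone (4), radiates (3) → 7
Line 3: near (1), night (1), sits (1), through (1), fruit (1) → 5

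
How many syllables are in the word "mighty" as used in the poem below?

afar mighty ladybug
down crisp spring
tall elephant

"mighty" has 2 syllables.

2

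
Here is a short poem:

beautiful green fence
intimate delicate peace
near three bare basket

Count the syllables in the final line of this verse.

The final line: near(1) + three(1) + bare(1) + basket(2) = 5

5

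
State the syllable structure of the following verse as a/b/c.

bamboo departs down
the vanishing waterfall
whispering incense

5/7/5

Line 1: bamboo (2), departs (2), down (1) → 5
Line 2: the (1), vanishing (3), waterfall (3) → 7
Line 3: whispering (3), incense (2) → 5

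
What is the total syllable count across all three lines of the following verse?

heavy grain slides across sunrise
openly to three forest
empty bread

Line 1: heavy(2) + grain(1) + slides(1) + across(2) + sunrise(2) = 8
Line 2: openly(3) + to(1) + three(1) + forest(2) = 7
Line 3: empty(2) + bread(1) = 3
Total: 8 + 7 + 3 = 18

18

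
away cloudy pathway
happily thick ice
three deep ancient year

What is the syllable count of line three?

Line three: three (1), deep (1), ancient (2), year (1) → 5

5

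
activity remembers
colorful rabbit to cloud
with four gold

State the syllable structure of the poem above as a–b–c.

7–7–3

Line 1: "activity remembers": 4+3 = 7
Line 2: "colorful rabbit to cloud": 3+2+1+1 = 7
Line 3: "with four gold": 1+1+1 = 3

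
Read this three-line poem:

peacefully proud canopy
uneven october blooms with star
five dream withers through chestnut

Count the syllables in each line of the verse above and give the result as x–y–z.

7–9–7

Line 1: peacefully(3) + proud(1) + canopy(3) = 7
Line 2: uneven(3) + october(3) + blooms(1) + with(1) + star(1) = 9
Line 3: five(1) + dream(1) + withers(2) + through(1) + chestnut(2) = 7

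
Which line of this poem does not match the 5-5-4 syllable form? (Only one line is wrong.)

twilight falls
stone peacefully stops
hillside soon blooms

The first line

Line 1: "twilight falls": 2+1 = 3 (expected 5)
Line 2: "stone peacefully stops": 1+3+1 = 5 ✓
Line 3: "hillside soon blooms": 2+1+1 = 4 ✓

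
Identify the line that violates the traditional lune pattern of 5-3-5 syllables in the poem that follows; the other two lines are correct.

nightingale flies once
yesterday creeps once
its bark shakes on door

Line 1: "nightingale flies once": 3+1+1 = 5 ✓
Line 2: "yesterday creeps once": 3+1+1 = 5 (expected 3)
Line 3: "its bark shakes on door": 1+1+1+1+1 = 5 ✓

Line 2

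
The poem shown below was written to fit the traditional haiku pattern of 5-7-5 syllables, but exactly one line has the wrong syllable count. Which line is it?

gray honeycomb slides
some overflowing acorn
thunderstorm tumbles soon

Line 1: "gray honeycomb slides": 1+3+1 = 5 ✓
Line 2: "some overflowing acorn": 1+4+2 = 7 ✓
Line 3: "thunderstorm tumbles soon": 3+2+1 = 6 (expected 5)

The third line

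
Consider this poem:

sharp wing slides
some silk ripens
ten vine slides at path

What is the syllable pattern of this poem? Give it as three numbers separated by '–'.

Line 1: sharp (1), wing (1), slides (1) → 3
Line 2: some (1), silk (1), ripens (2) → 4
Line 3: ten (1), vine (1), slides (1), at (1), path (1) → 5

3–4–5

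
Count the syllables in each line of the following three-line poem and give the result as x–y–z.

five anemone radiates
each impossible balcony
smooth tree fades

8–8–3

Line 1: "five anemone radiates": 1+4+3 = 8
Line 2: "each impossible balcony": 1+4+3 = 8
Line 3: "smooth tree fades": 1+1+1 = 3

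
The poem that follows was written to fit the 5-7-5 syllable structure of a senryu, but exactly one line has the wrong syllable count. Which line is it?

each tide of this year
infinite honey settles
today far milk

Line 3

Line 1: "each tide of this year": 1+1+1+1+1 = 5 ✓
Line 2: "infinite honey settles": 3+2+2 = 7 ✓
Line 3: "today far milk": 2+1+1 = 4 (expected 5)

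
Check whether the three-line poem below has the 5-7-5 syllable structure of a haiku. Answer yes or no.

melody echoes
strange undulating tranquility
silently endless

Line 1: melody (3), echoes (2) → 5 ✓
Line 2: strange (1), undulating (4), tranquility (4) → 9 (expected 7)
Line 3: silently (3), endless (2) → 5 ✓

No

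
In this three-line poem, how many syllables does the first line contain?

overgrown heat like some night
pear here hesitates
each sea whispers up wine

7

The first line: overgrown(3) + heat(1) + like(1) + some(1) + night(1) = 7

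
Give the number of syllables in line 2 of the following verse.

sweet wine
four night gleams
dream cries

3

Line 2: four(1) + night(1) + gleams(1) = 3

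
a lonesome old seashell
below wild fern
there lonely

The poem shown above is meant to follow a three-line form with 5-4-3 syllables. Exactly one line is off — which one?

Line 1

Line 1: "a lonesome old seashell": 1+2+1+2 = 6 (expected 5)
Line 2: "below wild fern": 2+1+1 = 4 ✓
Line 3: "there lonely": 1+2 = 3 ✓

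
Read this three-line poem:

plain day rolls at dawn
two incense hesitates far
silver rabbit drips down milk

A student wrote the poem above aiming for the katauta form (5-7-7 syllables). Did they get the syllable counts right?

Line 1: "plain day rolls at dawn": 1+1+1+1+1 = 5 ✓
Line 2: "two incense hesitates far": 1+2+3+1 = 7 ✓
Line 3: "silver rabbit drips down milk": 2+2+1+1+1 = 7 ✓

Yes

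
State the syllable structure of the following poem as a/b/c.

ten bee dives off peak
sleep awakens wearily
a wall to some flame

5/7/5

Line 1: ten(1) + bee(1) + dives(1) + off(1) + peak(1) = 5
Line 2: sleep(1) + awakens(3) + wearily(3) = 7
Line 3: a(1) + wall(1) + to(1) + some(1) + flame(1) = 5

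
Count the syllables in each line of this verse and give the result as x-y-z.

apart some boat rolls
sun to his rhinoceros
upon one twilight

5-7-5

Line 1: apart (2), some (1), boat (1), rolls (1) → 5
Line 2: sun (1), to (1), his (1), rhinoceros (4) → 7
Line 3: upon (2), one (1), twilight (2) → 5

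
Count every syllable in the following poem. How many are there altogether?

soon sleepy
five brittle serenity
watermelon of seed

16

Line 1: soon (1), sleepy (2) → 3
Line 2: five (1), brittle (2), serenity (4) → 7
Line 3: watermelon (4), of (1), seed (1) → 6
Total: 3 + 7 + 6 = 16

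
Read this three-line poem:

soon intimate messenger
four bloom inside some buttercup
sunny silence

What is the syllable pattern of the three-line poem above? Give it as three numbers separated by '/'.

7/8/4

Line 1: soon (1), intimate (3), messenger (3) → 7
Line 2: four (1), bloom (1), inside (2), some (1), buttercup (3) → 8
Line 3: sunny (2), silence (2) → 4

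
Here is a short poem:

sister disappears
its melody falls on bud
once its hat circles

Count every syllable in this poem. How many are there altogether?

Line 1: sister(2) + disappears(3) = 5
Line 2: its(1) + melody(3) + falls(1) + on(1) + bud(1) = 7
Line 3: once(1) + its(1) + hat(1) + circles(2) = 5
Total: 5 + 7 + 5 = 17

17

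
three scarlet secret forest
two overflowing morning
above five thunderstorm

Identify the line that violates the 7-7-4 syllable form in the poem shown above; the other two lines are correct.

Line 3

Line 1: three (1), scarlet (2), secret (2), forest (2) → 7 ✓
Line 2: two (1), overflowing (4), morning (2) → 7 ✓
Line 3: above (2), five (1), thunderstorm (3) → 6 (expected 4)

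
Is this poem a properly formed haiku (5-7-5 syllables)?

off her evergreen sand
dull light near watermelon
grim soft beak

Line 1: "off her evergreen sand": 1+1+3+1 = 6 (expected 5)
Line 2: "dull light near watermelon": 1+1+1+4 = 7 ✓
Line 3: "grim soft beak": 1+1+1 = 3 (expected 5)

No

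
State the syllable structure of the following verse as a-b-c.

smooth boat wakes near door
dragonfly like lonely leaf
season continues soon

Line 1: smooth (1), boat (1), wakes (1), near (1), door (1) → 5
Line 2: dragonfly (3), like (1), lonely (2), leaf (1) → 7
Line 3: season (2), continues (3), soon (1) → 6

5-7-6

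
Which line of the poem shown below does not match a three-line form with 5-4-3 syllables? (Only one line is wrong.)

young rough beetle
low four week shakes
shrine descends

Line 1: "young rough beetle": 1+1+2 = 4 (expected 5)
Line 2: "low four week shakes": 1+1+1+1 = 4 ✓
Line 3: "shrine descends": 1+2 = 3 ✓

Line 1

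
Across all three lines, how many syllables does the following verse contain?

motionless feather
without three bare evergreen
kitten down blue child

17

Line 1: "motionless feather": 3+2 = 5
Line 2: "without three bare evergreen": 2+1+1+3 = 7
Line 3: "kitten down blue child": 2+1+1+1 = 5
Total: 5 + 7 + 5 = 17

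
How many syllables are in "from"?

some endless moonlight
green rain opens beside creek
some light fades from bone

1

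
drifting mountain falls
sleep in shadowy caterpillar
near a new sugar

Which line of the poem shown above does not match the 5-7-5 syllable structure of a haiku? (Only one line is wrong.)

Line 2

Line 1: "drifting mountain falls": 2+2+1 = 5 ✓
Line 2: "sleep in shadowy caterpillar": 1+1+3+4 = 9 (expected 7)
Line 3: "near a new sugar": 1+1+1+2 = 5 ✓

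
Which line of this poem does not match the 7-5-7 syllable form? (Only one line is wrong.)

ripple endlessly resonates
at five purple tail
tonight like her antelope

Line 1: "ripple endlessly resonates": 2+3+3 = 8 (expected 7)
Line 2: "at five purple tail": 1+1+2+1 = 5 ✓
Line 3: "tonight like her antelope": 2+1+1+3 = 7 ✓

Line 1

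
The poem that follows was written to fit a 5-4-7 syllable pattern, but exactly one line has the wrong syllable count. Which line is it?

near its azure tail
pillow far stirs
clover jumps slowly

The third line

Line 1: near(1) + its(1) + azure(2) + tail(1) = 5 ✓
Line 2: pillow(2) + far(1) + stirs(1) = 4 ✓
Line 3: clover(2) + jumps(1) + slowly(2) = 5 (expected 7)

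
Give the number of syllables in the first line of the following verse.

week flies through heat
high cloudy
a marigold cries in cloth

4

The first line: "week flies through heat": 1+1+1+1 = 4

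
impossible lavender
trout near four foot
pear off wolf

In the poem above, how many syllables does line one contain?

Line one: impossible(4) + lavender(3) = 7

7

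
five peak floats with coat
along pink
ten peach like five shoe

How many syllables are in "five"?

"five" has 1 syllable.

1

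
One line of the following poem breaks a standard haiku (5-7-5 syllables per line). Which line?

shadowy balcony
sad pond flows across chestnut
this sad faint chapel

Line 1

Line 1: shadowy(3) + balcony(3) = 6 (expected 5)
Line 2: sad(1) + pond(1) + flows(1) + across(2) + chestnut(2) = 7 ✓
Line 3: this(1) + sad(1) + faint(1) + chapel(2) = 5 ✓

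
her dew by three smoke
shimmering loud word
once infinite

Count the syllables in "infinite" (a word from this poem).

"infinite" has 3 syllables.

3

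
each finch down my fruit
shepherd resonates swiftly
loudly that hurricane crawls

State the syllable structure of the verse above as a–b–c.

5–7–7

Line 1: "each finch down my fruit": 1+1+1+1+1 = 5
Line 2: "shepherd resonates swiftly": 2+3+2 = 7
Line 3: "loudly that hurricane crawls": 2+1+3+1 = 7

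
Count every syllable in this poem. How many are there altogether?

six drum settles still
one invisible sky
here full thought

Line 1: "six drum settles still": 1+1+2+1 = 5
Line 2: "one invisible sky": 1+4+1 = 6
Line 3: "here full thought": 1+1+1 = 3
Total: 5 + 6 + 3 = 14

14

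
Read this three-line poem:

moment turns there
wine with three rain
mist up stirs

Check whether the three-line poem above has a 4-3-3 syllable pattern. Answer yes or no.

Line 1: moment (2), turns (1), there (1) → 4 ✓
Line 2: wine (1), with (1), three (1), rain (1) → 4 (expected 3)
Line 3: mist (1), up (1), stirs (1) → 3 ✓

No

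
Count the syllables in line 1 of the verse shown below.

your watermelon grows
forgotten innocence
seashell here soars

Line 1: your(1) + watermelon(4) + grows(1) = 6

6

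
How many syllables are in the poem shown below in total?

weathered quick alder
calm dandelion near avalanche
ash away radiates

Line 1: weathered (2), quick (1), alder (2) → 5
Line 2: calm (1), dandelion (4), near (1), avalanche (3) → 9
Line 3: ash (1), away (2), radiates (3) → 6
Total: 5 + 9 + 6 = 20

20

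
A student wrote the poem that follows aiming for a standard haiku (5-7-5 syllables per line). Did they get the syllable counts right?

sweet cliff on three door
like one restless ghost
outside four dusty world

Line 1: sweet (1), cliff (1), on (1), three (1), door (1) → 5 ✓
Line 2: like (1), one (1), restless (2), ghost (1) → 5 (expected 7)
Line 3: outside (2), four (1), dusty (2), world (1) → 6 (expected 5)

No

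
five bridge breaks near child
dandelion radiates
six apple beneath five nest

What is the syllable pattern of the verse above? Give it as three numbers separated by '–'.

Line 1: "five bridge breaks near child": 1+1+1+1+1 = 5
Line 2: "dandelion radiates": 4+3 = 7
Line 3: "six apple beneath five nest": 1+2+2+1+1 = 7

5–7–7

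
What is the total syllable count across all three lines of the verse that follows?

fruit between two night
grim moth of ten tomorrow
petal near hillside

17

Line 1: "fruit between two night": 1+2+1+1 = 5
Line 2: "grim moth of ten tomorrow": 1+1+1+1+3 = 7
Line 3: "petal near hillside": 2+1+2 = 5
Total: 5 + 7 + 5 = 17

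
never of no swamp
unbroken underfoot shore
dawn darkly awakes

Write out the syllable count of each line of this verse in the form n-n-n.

5-7-5

Line 1: "never of no swamp": 2+1+1+1 = 5
Line 2: "unbroken underfoot shore": 3+3+1 = 7
Line 3: "dawn darkly awakes": 1+2+2 = 5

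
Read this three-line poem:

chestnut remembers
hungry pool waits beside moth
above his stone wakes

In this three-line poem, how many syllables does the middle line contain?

The middle line: hungry (2), pool (1), waits (1), beside (2), moth (1) → 7

7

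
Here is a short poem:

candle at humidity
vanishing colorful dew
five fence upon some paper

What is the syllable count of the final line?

The final line: "five fence upon some paper": 1+1+2+1+2 = 7

7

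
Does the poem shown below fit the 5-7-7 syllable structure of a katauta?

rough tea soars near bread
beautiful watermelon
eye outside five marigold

Yes

Line 1: rough(1) + tea(1) + soars(1) + near(1) + bread(1) = 5 ✓
Line 2: beautiful(3) + watermelon(4) = 7 ✓
Line 3: eye(1) + outside(2) + five(1) + marigold(3) = 7 ✓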